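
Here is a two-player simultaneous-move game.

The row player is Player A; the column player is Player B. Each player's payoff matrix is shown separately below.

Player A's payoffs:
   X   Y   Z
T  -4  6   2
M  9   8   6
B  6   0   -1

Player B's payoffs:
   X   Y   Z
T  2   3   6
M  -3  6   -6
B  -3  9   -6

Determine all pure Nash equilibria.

(M, Y)

(T, X): Player A can switch to M (-4 → 9). Not NE.
(T, Y): Player A can switch to M (6 → 8). Not NE.
(T, Z): Player A can switch to M (2 → 6). Not NE.
(M, X): Player B can switch to Y (-3 → 6). Not NE.
(M, Y): Player A gets 8, best alternative 6; Player B gets 6, best alternative -3. No profitable deviation — NE.
(M, Z): Player B can switch to X (-6 → -3). Not NE.
(B, X): Player A can switch to M (6 → 9). Not NE.
(B, Y): Player A can switch to T (0 → 6). Not NE.
(B, Z): Player A can switch to T (-1 → 2). Not NE.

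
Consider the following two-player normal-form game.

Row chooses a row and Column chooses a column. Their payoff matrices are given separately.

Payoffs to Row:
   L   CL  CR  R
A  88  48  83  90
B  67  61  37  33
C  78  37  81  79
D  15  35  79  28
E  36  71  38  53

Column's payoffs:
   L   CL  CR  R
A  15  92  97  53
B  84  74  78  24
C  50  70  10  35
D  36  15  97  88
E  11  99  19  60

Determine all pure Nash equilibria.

For each player, find the best response to each opponent profile; mutual best responses are the pure NE.
Row against L: payoffs 88, 67, 78, 15, 36 → best response A.
Row against CL: payoffs 48, 61, 37, 35, 71 → best response E.
Row against CR: payoffs 83, 37, 81, 79, 38 → best response A.
Row against R: payoffs 90, 33, 79, 28, 53 → best response A.
Column against A: payoffs 15, 92, 97, 53 → best response CR.
Column against B: payoffs 84, 74, 78, 24 → best response L.
Column against C: payoffs 50, 70, 10, 35 → best response CL.
Column against D: payoffs 36, 15, 97, 88 → best response CR.
Column against E: payoffs 11, 99, 19, 60 → best response CL.
Mutual best responses: (A, CR); (E, CL).

The pure Nash equilibria are (A, CR), (E, CL).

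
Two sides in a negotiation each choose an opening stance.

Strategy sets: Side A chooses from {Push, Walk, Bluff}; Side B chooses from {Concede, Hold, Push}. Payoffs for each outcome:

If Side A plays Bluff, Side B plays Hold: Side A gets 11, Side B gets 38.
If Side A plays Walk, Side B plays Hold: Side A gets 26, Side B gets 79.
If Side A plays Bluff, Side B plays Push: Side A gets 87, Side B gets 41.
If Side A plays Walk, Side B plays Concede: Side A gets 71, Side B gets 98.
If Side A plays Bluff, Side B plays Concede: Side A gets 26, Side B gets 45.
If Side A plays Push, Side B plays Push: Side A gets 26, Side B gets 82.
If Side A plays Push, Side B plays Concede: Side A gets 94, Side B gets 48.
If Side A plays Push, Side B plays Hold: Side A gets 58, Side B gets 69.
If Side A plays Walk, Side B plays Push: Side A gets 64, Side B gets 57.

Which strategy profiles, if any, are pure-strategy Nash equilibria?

For each player, find the best response to each opponent profile; mutual best responses are the pure NE.
Side A against Concede: payoffs 94, 71, 26 → best response Push.
Side A against Hold: payoffs 58, 26, 11 → best response Push.
Side A against Push: payoffs 26, 64, 87 → best response Bluff.
Side B against Push: payoffs 48, 69, 82 → best response Push.
Side B against Walk: payoffs 98, 79, 57 → best response Concede.
Side B against Bluff: payoffs 45, 38, 41 → best response Concede.
No profile is a mutual best response for all players.

There is no pure-strategy Nash equilibrium.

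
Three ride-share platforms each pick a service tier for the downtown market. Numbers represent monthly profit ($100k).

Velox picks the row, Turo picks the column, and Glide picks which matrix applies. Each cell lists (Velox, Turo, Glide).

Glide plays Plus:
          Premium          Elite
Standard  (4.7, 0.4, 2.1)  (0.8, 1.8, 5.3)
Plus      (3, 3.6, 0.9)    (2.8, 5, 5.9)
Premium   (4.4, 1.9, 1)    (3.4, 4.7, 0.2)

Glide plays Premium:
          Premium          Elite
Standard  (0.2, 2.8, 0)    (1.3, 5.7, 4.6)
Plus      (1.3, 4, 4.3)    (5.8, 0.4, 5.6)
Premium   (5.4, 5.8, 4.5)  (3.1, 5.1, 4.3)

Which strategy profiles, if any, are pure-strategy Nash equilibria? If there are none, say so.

Velox against (Premium, Plus): payoffs 4.7, 3, 4.4 → best response Standard.
Velox against (Premium, Premium): payoffs 0.2, 1.3, 5.4 → best response Premium.
Velox against (Elite, Plus): payoffs 0.8, 2.8, 3.4 → best response Premium.
Velox against (Elite, Premium): payoffs 1.3, 5.8, 3.1 → best response Plus.
Turo against (Standard, Plus): payoffs 0.4, 1.8 → best response Elite.
Turo against (Standard, Premium): payoffs 2.8, 5.7 → best response Elite.
Turo against (Plus, Plus): payoffs 3.6, 5 → best response Elite.
Turo against (Plus, Premium): payoffs 4, 0.4 → best response Premium.
Turo against (Premium, Plus): payoffs 1.9, 4.7 → best response Elite.
Turo against (Premium, Premium): payoffs 5.8, 5.1 → best response Premium.
Glide against (Standard, Premium): payoffs 2.1, 0 → best response Plus.
Glide against (Standard, Elite): payoffs 5.3, 4.6 → best response Plus.
Glide against (Plus, Premium): payoffs 0.9, 4.3 → best response Premium.
Glide against (Plus, Elite): payoffs 5.9, 5.6 → best response Plus.
Glide against (Premium, Premium): payoffs 1, 4.5 → best response Premium.
Glide against (Premium, Elite): payoffs 0.2, 4.3 → best response Premium.
Mutual best responses: (Premium, Premium, Premium).

Pure NE: (Premium, Premium, Premium)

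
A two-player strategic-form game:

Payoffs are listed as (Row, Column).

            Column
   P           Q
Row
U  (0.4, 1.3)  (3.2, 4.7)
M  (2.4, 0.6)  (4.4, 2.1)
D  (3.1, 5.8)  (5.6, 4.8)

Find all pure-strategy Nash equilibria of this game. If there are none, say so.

Check each profile: it is a Nash equilibrium iff no player can strictly gain by switching unilaterally.
(U, P): Row can switch to M (0.4 → 2.4). Not NE.
(U, Q): Row can switch to M (3.2 → 4.4). Not NE.
(M, P): Row can switch to D (2.4 → 3.1). Not NE.
(M, Q): Row can switch to D (4.4 → 5.6). Not NE.
(D, P): Row gets 3.1, best alternative 2.4; Column gets 5.8, best alternative 4.8. No profitable deviation — NE.
(D, Q): Column can switch to P (4.8 → 5.8). Not NE.

(D, P)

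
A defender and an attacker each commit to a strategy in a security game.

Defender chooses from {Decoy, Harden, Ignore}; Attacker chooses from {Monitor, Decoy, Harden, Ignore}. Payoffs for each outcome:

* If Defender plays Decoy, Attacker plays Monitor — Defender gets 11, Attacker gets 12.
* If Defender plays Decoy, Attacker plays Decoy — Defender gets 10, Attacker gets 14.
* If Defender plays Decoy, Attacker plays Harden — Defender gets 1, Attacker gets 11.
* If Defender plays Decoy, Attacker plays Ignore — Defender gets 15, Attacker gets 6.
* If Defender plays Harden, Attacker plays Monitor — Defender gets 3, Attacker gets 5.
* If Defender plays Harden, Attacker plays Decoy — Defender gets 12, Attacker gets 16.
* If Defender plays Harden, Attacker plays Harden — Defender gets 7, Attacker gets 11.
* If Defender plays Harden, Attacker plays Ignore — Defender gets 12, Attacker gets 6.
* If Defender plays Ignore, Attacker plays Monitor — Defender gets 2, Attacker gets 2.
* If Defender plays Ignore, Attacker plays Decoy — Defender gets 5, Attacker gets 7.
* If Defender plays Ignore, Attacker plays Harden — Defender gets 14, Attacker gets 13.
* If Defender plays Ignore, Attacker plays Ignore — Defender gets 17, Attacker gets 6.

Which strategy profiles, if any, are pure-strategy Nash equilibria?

Check each profile: it is a Nash equilibrium iff no player can strictly gain by switching unilaterally.
(Decoy, Monitor): Attacker can switch to Decoy (12 → 14). Not NE.
(Decoy, Decoy): Defender can switch to Harden (10 → 12). Not NE.
(Decoy, Harden): Defender can switch to Harden (1 → 7). Not NE.
(Decoy, Ignore): Defender can switch to Ignore (15 → 17). Not NE.
(Harden, Monitor): Defender can switch to Decoy (3 → 11). Not NE.
(Harden, Decoy): Defender gets 12, best alternative 10; Attacker gets 16, best alternative 11. No profitable deviation — NE.
(Harden, Harden): Defender can switch to Ignore (7 → 14). Not NE.
(Harden, Ignore): Defender can switch to Decoy (12 → 15). Not NE.
(Ignore, Monitor): Defender can switch to Decoy (2 → 11). Not NE.
(Ignore, Harden): Defender gets 14, best alternative 7; Attacker gets 13, best alternative 7. No profitable deviation — NE.
(The remaining 2 profiles each have a profitable deviation by the same check.)

Pure-strategy Nash equilibria: (Harden, Decoy); (Ignore, Harden)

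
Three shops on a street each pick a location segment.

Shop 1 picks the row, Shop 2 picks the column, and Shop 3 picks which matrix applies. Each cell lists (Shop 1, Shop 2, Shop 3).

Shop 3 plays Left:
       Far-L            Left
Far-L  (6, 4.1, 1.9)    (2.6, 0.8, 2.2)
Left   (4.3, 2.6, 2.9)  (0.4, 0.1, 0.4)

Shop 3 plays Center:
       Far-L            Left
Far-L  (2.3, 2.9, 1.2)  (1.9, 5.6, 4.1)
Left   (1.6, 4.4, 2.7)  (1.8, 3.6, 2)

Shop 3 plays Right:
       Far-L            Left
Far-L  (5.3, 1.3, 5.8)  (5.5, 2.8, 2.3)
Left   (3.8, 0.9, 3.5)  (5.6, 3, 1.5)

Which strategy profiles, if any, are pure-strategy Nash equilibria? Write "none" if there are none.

(Far-L, Left, Center)

For each strategy profile, look for a profitable unilateral deviation.
(Far-L, Far-L, Left): Shop 3 can switch to Right (1.9 → 5.8). Not NE.
(Far-L, Far-L, Center): Shop 2 can switch to Left (2.9 → 5.6). Not NE.
(Far-L, Far-L, Right): Shop 2 can switch to Left (1.3 → 2.8). Not NE.
(Far-L, Left, Left): Shop 2 can switch to Far-L (0.8 → 4.1). Not NE.
(Far-L, Left, Center): Shop 1 gets 1.9, best alternative 1.8; Shop 2 gets 5.6, best alternative 2.9; Shop 3 gets 4.1, best alternative 2.3. No profitable deviation — NE.
(Far-L, Left, Right): Shop 1 can switch to Left (5.5 → 5.6). Not NE.
(Left, Far-L, Left): Shop 1 can switch to Far-L (4.3 → 6). Not NE.
(Left, Far-L, Center): Shop 1 can switch to Far-L (1.6 → 2.3). Not NE.
(Left, Far-L, Right): Shop 1 can switch to Far-L (3.8 → 5.3). Not NE.
(The remaining 3 profiles each have a profitable deviation by the same check.)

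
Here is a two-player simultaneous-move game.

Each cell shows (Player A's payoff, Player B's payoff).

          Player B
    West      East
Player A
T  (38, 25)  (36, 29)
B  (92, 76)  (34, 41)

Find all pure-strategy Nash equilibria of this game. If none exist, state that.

Player A against West: payoffs 38, 92 → best response B.
Player A against East: payoffs 36, 34 → best response T.
Player B against T: payoffs 25, 29 → best response East.
Player B against B: payoffs 76, 41 → best response West.
Mutual best responses: (T, East); (B, West).

(T, East), (B, West)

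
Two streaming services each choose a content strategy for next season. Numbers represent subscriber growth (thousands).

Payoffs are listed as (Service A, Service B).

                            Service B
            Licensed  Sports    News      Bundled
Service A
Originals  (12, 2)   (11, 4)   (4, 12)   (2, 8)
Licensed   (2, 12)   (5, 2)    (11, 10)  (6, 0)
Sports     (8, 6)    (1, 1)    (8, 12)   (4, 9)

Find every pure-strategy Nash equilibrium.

none

Service A against Licensed: payoffs 12, 2, 8 → best response Originals.
Service A against Sports: payoffs 11, 5, 1 → best response Originals.
Service A against News: payoffs 4, 11, 8 → best response Licensed.
Service A against Bundled: payoffs 2, 6, 4 → best response Licensed.
Service B against Originals: payoffs 2, 4, 12, 8 → best response News.
Service B against Licensed: payoffs 12, 2, 10, 0 → best response Licensed.
Service B against Sports: payoffs 6, 1, 12, 9 → best response News.
No profile is a mutual best response for all players.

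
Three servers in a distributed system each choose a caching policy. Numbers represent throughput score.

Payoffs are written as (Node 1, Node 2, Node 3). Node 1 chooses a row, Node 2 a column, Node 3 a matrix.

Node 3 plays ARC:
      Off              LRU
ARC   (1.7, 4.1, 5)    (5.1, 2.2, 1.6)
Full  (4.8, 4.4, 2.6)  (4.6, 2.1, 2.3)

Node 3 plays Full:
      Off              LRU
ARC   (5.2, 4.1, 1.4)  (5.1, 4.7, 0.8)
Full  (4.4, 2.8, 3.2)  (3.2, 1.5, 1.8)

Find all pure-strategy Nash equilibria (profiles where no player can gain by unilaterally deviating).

(ARC, Off, ARC): Node 1 can switch to Full (1.7 → 4.8). Not NE.
(ARC, Off, Full): Node 2 can switch to LRU (4.1 → 4.7). Not NE.
(ARC, LRU, ARC): Node 2 can switch to Off (2.2 → 4.1). Not NE.
(ARC, LRU, Full): Node 3 can switch to ARC (0.8 → 1.6). Not NE.
(Full, Off, ARC): Node 3 can switch to Full (2.6 → 3.2). Not NE.
(Full, Off, Full): Node 1 can switch to ARC (4.4 → 5.2). Not NE.
(The remaining 2 profiles each have a profitable deviation by the same check.)

This game has no pure Nash equilibrium.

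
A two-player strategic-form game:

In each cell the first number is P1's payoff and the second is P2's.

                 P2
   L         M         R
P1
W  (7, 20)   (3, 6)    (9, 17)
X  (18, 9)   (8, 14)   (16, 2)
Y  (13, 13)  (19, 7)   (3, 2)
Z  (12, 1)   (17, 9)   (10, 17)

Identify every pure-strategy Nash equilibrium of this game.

No pure-strategy Nash equilibrium.

(W, L): P1 can switch to X (7 → 18). Not NE.
(W, M): P1 can switch to X (3 → 8). Not NE.
(W, R): P1 can switch to X (9 → 16). Not NE.
(X, L): P2 can switch to M (9 → 14). Not NE.
(X, M): P1 can switch to Y (8 → 19). Not NE.
(X, R): P2 can switch to L (2 → 9). Not NE.
(Y, L): P1 can switch to X (13 → 18). Not NE.
(Y, M): P2 can switch to L (7 → 13). Not NE.
(Y, R): P1 can switch to W (3 → 9). Not NE.
(Z, L): P1 can switch to X (12 → 18). Not NE.
(Z, M): P1 can switch to Y (17 → 19). Not NE.
(Z, R): P1 can switch to X (10 → 16). Not NE.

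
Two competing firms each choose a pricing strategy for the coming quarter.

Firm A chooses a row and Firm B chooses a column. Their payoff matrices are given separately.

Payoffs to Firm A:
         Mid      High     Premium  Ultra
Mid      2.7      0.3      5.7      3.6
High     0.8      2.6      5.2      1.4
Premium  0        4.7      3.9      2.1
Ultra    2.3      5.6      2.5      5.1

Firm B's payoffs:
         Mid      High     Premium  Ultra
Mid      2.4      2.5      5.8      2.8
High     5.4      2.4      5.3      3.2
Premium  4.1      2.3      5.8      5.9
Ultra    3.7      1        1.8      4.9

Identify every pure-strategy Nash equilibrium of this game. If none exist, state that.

(Mid, Mid): Firm B can switch to High (2.4 → 2.5). Not NE.
(Mid, High): Firm A can switch to High (0.3 → 2.6). Not NE.
(Mid, Premium): Firm A gets 5.7, best alternative 5.2; Firm B gets 5.8, best alternative 2.8. No profitable deviation — NE.
(Mid, Ultra): Firm A can switch to Ultra (3.6 → 5.1). Not NE.
(High, Mid): Firm A can switch to Mid (0.8 → 2.7). Not NE.
(High, High): Firm A can switch to Premium (2.6 → 4.7). Not NE.
(High, Premium): Firm A can switch to Mid (5.2 → 5.7). Not NE.
(Ultra, Ultra): Firm A gets 5.1, best alternative 3.6; Firm B gets 4.9, best alternative 3.7. No profitable deviation — NE.
(The remaining 8 profiles each have a profitable deviation by the same check.)

Pure-strategy Nash equilibria: (Mid, Premium) and (Ultra, Ultra)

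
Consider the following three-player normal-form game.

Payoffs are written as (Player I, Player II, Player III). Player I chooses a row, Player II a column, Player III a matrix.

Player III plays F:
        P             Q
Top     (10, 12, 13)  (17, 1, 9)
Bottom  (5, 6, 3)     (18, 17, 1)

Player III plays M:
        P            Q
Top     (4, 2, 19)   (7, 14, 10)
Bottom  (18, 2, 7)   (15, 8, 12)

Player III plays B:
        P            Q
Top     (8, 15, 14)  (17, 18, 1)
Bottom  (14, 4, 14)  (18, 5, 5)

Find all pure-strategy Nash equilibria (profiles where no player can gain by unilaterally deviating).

(Bottom, Q, M)

For each strategy profile, look for a profitable unilateral deviation.
(Top, P, F): Player III can switch to M (13 → 19). Not NE.
(Top, P, M): Player I can switch to Bottom (4 → 18). Not NE.
(Top, P, B): Player I can switch to Bottom (8 → 14). Not NE.
(Top, Q, F): Player I can switch to Bottom (17 → 18). Not NE.
(Top, Q, M): Player I can switch to Bottom (7 → 15). Not NE.
(Top, Q, B): Player I can switch to Bottom (17 → 18). Not NE.
(Bottom, P, F): Player I can switch to Top (5 → 10). Not NE.
(Bottom, P, M): Player II can switch to Q (2 → 8). Not NE.
(Bottom, P, B): Player II can switch to Q (4 → 5). Not NE.
(Bottom, Q, F): Player III can switch to M (1 → 12). Not NE.
(Bottom, Q, M): Player I gets 15, best alternative 7; Player II gets 8, best alternative 2; Player III gets 12, best alternative 5. No profitable deviation — NE.
(Bottom, Q, B): Player III can switch to M (5 → 12). Not NE.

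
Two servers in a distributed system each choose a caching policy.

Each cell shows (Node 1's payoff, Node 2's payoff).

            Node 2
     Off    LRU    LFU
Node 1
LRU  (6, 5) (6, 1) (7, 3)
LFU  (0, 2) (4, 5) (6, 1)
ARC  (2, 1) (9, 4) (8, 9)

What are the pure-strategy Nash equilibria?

Pure-strategy Nash equilibria: (LRU, Off), (ARC, LFU)

Mark each player's best response to every combination of opponents' strategies; a profile where every player is best-responding is a pure Nash equilibrium.
Node 1 against Off: payoffs 6, 0, 2 → best response LRU.
Node 1 against LRU: payoffs 6, 4, 9 → best response ARC.
Node 1 against LFU: payoffs 7, 6, 8 → best response ARC.
Node 2 against LRU: payoffs 5, 1, 3 → best response Off.
Node 2 against LFU: payoffs 2, 5, 1 → best response LRU.
Node 2 against ARC: payoffs 1, 4, 9 → best response LFU.
Mutual best responses: (LRU, Off); (ARC, LFU).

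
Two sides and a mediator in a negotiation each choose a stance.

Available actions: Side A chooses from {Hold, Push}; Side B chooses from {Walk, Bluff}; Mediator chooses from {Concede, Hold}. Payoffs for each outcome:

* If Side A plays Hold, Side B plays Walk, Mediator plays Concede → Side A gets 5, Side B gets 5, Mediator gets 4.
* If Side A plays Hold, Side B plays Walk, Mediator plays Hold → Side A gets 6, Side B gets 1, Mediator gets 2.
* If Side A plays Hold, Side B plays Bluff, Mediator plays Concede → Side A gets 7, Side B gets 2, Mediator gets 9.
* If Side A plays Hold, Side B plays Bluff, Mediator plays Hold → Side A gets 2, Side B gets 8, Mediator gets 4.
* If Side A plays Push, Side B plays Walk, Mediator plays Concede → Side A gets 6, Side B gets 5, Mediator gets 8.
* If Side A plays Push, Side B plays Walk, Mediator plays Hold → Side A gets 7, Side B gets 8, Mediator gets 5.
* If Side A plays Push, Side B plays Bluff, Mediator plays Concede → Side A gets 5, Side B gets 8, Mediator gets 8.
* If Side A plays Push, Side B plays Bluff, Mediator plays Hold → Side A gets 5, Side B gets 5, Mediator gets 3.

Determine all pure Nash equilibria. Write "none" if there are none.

none

Side A against (Walk, Concede): payoffs 5, 6 → best response Push.
Side A against (Walk, Hold): payoffs 6, 7 → best response Push.
Side A against (Bluff, Concede): payoffs 7, 5 → best response Hold.
Side A against (Bluff, Hold): payoffs 2, 5 → best response Push.
Side B against (Hold, Concede): payoffs 5, 2 → best response Walk.
Side B against (Hold, Hold): payoffs 1, 8 → best response Bluff.
Side B against (Push, Concede): payoffs 5, 8 → best response Bluff.
Side B against (Push, Hold): payoffs 8, 5 → best response Walk.
Mediator against (Hold, Walk): payoffs 4, 2 → best response Concede.
Mediator against (Hold, Bluff): payoffs 9, 4 → best response Concede.
Mediator against (Push, Walk): payoffs 8, 5 → best response Concede.
Mediator against (Push, Bluff): payoffs 8, 3 → best response Concede.
No profile is a mutual best response for all players.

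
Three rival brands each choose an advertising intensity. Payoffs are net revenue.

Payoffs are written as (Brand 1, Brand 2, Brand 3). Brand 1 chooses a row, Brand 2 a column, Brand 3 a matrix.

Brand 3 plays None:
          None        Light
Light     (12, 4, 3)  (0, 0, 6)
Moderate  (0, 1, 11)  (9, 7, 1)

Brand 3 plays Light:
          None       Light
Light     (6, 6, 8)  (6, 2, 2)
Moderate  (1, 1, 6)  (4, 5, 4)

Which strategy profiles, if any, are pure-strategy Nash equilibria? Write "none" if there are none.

Pure NE: (Light, None, Light)

Brand 1 against (None, None): payoffs 12, 0 → best response Light.
Brand 1 against (None, Light): payoffs 6, 1 → best response Light.
Brand 1 against (Light, None): payoffs 0, 9 → best response Moderate.
Brand 1 against (Light, Light): payoffs 6, 4 → best response Light.
Brand 2 against (Light, None): payoffs 4, 0 → best response None.
Brand 2 against (Light, Light): payoffs 6, 2 → best response None.
Brand 2 against (Moderate, None): payoffs 1, 7 → best response Light.
Brand 2 against (Moderate, Light): payoffs 1, 5 → best response Light.
Brand 3 against (Light, None): payoffs 3, 8 → best response Light.
Brand 3 against (Light, Light): payoffs 6, 2 → best response None.
Brand 3 against (Moderate, None): payoffs 11, 6 → best response None.
Brand 3 against (Moderate, Light): payoffs 1, 4 → best response Light.
Mutual best responses: (Light, None, Light).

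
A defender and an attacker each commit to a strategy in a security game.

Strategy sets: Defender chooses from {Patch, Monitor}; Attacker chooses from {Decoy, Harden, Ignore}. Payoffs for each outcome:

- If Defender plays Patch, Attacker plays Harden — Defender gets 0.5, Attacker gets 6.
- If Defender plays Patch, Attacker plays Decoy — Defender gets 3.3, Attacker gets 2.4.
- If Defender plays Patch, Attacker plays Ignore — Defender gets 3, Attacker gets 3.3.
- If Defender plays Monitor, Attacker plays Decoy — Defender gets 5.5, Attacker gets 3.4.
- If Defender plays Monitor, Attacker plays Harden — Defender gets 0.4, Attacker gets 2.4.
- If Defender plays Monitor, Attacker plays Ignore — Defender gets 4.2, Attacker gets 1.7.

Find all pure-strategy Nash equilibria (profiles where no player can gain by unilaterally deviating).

Defender against Decoy: payoffs 3.3, 5.5 → best response Monitor.
Defender against Harden: payoffs 0.5, 0.4 → best response Patch.
Defender against Ignore: payoffs 3, 4.2 → best response Monitor.
Attacker against Patch: payoffs 2.4, 6, 3.3 → best response Harden.
Attacker against Monitor: payoffs 3.4, 2.4, 1.7 → best response Decoy.
Mutual best responses: (Patch, Harden); (Monitor, Decoy).

The pure Nash equilibria are (Patch, Harden) and (Monitor, Decoy).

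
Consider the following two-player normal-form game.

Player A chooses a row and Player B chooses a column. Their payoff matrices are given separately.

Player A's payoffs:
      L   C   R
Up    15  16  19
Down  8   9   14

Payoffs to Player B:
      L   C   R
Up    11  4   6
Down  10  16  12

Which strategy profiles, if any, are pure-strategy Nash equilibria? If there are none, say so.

Pure NE: (Up, L)

Player A against L: payoffs 15, 8 → best response Up.
Player A against C: payoffs 16, 9 → best response Up.
Player A against R: payoffs 19, 14 → best response Up.
Player B against Up: payoffs 11, 4, 6 → best response L.
Player B against Down: payoffs 10, 16, 12 → best response C.
Mutual best responses: (Up, L).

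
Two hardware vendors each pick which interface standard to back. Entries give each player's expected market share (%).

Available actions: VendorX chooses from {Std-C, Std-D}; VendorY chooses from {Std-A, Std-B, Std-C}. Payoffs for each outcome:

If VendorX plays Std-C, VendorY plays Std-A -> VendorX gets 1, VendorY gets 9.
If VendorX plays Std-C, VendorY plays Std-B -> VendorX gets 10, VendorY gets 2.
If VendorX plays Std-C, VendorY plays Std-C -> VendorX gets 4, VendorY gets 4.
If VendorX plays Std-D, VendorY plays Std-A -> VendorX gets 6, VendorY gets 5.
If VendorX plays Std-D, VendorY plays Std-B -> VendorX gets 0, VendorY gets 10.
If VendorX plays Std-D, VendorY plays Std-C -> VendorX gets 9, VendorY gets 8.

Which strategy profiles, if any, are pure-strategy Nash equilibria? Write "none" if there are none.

For each strategy profile, look for a profitable unilateral deviation.
(Std-C, Std-A): VendorX can switch to Std-D (1 → 6). Not NE.
(Std-C, Std-B): VendorY can switch to Std-A (2 → 9). Not NE.
(Std-C, Std-C): VendorX can switch to Std-D (4 → 9). Not NE.
(Std-D, Std-A): VendorY can switch to Std-B (5 → 10). Not NE.
(Std-D, Std-B): VendorX can switch to Std-C (0 → 10). Not NE.
(Std-D, Std-C): VendorY can switch to Std-B (8 → 10). Not NE.

There is no pure-strategy Nash equilibrium.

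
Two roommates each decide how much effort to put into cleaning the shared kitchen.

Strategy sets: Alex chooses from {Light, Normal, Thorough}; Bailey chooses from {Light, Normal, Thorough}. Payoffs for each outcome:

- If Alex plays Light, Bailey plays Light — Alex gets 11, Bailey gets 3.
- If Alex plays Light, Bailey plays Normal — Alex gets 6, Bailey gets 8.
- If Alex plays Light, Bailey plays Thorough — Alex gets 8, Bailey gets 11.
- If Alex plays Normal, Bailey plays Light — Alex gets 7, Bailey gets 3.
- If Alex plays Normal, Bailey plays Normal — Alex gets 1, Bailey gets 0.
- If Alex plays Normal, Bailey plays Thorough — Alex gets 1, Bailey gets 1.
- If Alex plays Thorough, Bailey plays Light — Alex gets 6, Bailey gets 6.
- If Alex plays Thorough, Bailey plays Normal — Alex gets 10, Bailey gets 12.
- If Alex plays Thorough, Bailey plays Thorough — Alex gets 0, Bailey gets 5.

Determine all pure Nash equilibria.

(Light, Light): Bailey can switch to Normal (3 → 8). Not NE.
(Light, Normal): Alex can switch to Thorough (6 → 10). Not NE.
(Light, Thorough): Alex gets 8, best alternative 1; Bailey gets 11, best alternative 8. No profitable deviation — NE.
(Normal, Light): Alex can switch to Light (7 → 11). Not NE.
(Normal, Normal): Alex can switch to Light (1 → 6). Not NE.
(Normal, Thorough): Alex can switch to Light (1 → 8). Not NE.
(Thorough, Light): Alex can switch to Light (6 → 11). Not NE.
(Thorough, Normal): Alex gets 10, best alternative 6; Bailey gets 12, best alternative 6. No profitable deviation — NE.
(The remaining 1 profile has a profitable deviation by the same check.)

(Light, Thorough), (Thorough, Normal)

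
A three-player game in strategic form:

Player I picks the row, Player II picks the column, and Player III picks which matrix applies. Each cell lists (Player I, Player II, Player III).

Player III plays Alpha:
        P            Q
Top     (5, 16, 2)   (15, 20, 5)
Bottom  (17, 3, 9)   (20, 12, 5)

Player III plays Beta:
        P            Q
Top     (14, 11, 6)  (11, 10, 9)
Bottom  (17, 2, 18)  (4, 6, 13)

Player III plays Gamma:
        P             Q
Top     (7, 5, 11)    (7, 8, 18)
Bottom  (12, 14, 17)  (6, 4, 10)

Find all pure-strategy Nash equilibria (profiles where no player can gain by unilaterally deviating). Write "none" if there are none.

Player I against (P, Alpha): payoffs 5, 17 → best response Bottom.
Player I against (P, Beta): payoffs 14, 17 → best response Bottom.
Player I against (P, Gamma): payoffs 7, 12 → best response Bottom.
Player I against (Q, Alpha): payoffs 15, 20 → best response Bottom.
Player I against (Q, Beta): payoffs 11, 4 → best response Top.
Player I against (Q, Gamma): payoffs 7, 6 → best response Top.
Player II against (Top, Alpha): payoffs 16, 20 → best response Q.
Player II against (Top, Beta): payoffs 11, 10 → best response P.
Player II against (Top, Gamma): payoffs 5, 8 → best response Q.
Player II against (Bottom, Alpha): payoffs 3, 12 → best response Q.
Player II against (Bottom, Beta): payoffs 2, 6 → best response Q.
Player II against (Bottom, Gamma): payoffs 14, 4 → best response P.
Player III against (Top, P): payoffs 2, 6, 11 → best response Gamma.
Player III against (Top, Q): payoffs 5, 9, 18 → best response Gamma.
Player III against (Bottom, P): payoffs 9, 18, 17 → best response Beta.
Player III against (Bottom, Q): payoffs 5, 13, 10 → best response Beta.
Mutual best responses: (Top, Q, Gamma).

The unique pure-strategy Nash equilibrium is (Top, Q, Gamma).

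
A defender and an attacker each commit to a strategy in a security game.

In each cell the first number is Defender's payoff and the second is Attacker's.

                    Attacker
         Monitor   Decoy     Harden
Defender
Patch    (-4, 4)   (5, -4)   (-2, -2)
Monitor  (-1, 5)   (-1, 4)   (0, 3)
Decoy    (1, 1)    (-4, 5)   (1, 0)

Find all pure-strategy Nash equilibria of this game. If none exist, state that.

This game has no pure Nash equilibrium.

Defender against Monitor: payoffs -4, -1, 1 → best response Decoy.
Defender against Decoy: payoffs 5, -1, -4 → best response Patch.
Defender against Harden: payoffs -2, 0, 1 → best response Decoy.
Attacker against Patch: payoffs 4, -4, -2 → best response Monitor.
Attacker against Monitor: payoffs 5, 4, 3 → best response Monitor.
Attacker against Decoy: payoffs 1, 5, 0 → best response Decoy.
No profile is a mutual best response for all players.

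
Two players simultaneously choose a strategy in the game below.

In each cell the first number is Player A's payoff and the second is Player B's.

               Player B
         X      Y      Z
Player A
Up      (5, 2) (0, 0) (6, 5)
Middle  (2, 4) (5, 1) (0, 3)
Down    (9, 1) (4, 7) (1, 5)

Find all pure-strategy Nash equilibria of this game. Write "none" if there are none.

Check each profile: it is a Nash equilibrium iff no player can strictly gain by switching unilaterally.
(Up, X): Player A can switch to Down (5 → 9). Not NE.
(Up, Y): Player A can switch to Middle (0 → 5). Not NE.
(Up, Z): Player A gets 6, best alternative 1; Player B gets 5, best alternative 2. No profitable deviation — NE.
(Middle, X): Player A can switch to Up (2 → 5). Not NE.
(Middle, Y): Player B can switch to X (1 → 4). Not NE.
(Middle, Z): Player A can switch to Up (0 → 6). Not NE.
(Down, X): Player B can switch to Y (1 → 7). Not NE.
(Down, Y): Player A can switch to Middle (4 → 5). Not NE.
(Down, Z): Player A can switch to Up (1 → 6). Not NE.

The unique pure-strategy Nash equilibrium is (Up, Z).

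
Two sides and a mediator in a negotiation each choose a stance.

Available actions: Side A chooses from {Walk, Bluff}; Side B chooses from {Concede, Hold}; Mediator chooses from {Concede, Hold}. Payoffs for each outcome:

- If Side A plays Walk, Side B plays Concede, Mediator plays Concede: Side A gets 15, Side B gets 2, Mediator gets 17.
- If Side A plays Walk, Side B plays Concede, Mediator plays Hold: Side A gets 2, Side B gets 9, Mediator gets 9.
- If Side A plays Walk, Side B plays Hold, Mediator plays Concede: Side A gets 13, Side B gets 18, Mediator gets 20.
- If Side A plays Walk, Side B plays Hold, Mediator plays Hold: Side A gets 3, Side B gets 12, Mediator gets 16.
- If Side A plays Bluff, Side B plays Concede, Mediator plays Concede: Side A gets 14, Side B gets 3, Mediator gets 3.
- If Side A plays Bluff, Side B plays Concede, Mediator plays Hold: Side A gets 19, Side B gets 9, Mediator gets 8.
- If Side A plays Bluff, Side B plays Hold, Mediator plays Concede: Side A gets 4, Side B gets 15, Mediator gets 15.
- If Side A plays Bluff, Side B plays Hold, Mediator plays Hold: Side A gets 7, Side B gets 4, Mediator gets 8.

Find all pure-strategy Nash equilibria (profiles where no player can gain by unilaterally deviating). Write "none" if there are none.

Side A against (Concede, Concede): payoffs 15, 14 → best response Walk.
Side A against (Concede, Hold): payoffs 2, 19 → best response Bluff.
Side A against (Hold, Concede): payoffs 13, 4 → best response Walk.
Side A against (Hold, Hold): payoffs 3, 7 → best response Bluff.
Side B against (Walk, Concede): payoffs 2, 18 → best response Hold.
Side B against (Walk, Hold): payoffs 9, 12 → best response Hold.
Side B against (Bluff, Concede): payoffs 3, 15 → best response Hold.
Side B against (Bluff, Hold): payoffs 9, 4 → best response Concede.
Mediator against (Walk, Concede): payoffs 17, 9 → best response Concede.
Mediator against (Walk, Hold): payoffs 20, 16 → best response Concede.
Mediator against (Bluff, Concede): payoffs 3, 8 → best response Hold.
Mediator against (Bluff, Hold): payoffs 15, 8 → best response Concede.
Mutual best responses: (Walk, Hold, Concede); (Bluff, Concede, Hold).

Pure-strategy Nash equilibria: (Walk, Hold, Concede); (Bluff, Concede, Hold)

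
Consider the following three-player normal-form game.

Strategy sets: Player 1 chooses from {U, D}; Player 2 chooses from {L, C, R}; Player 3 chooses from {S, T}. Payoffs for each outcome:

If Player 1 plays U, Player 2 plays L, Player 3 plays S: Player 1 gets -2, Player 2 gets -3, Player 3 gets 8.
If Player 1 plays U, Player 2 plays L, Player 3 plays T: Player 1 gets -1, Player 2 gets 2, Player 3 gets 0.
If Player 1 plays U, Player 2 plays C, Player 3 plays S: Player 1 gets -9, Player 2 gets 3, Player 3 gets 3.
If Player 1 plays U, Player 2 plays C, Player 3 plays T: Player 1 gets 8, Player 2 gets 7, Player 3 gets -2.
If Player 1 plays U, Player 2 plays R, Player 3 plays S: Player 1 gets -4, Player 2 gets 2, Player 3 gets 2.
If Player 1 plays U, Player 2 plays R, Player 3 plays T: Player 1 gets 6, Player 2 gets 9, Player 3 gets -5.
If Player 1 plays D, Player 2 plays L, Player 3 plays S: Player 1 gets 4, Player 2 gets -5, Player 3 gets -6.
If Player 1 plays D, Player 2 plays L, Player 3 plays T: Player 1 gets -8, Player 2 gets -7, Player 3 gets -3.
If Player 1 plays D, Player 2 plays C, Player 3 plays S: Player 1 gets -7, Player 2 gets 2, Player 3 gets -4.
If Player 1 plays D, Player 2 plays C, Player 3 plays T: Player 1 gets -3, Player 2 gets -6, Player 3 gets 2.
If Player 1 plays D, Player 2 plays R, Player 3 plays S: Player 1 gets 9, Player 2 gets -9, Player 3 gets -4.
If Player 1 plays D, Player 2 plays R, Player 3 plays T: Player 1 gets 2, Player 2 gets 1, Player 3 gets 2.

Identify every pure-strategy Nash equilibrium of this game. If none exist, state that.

No pure-strategy Nash equilibrium.

Player 1 against (L, S): payoffs -2, 4 → best response D.
Player 1 against (L, T): payoffs -1, -8 → best response U.
Player 1 against (C, S): payoffs -9, -7 → best response D.
Player 1 against (C, T): payoffs 8, -3 → best response U.
Player 1 against (R, S): payoffs -4, 9 → best response D.
Player 1 against (R, T): payoffs 6, 2 → best response U.
Player 2 against (U, S): payoffs -3, 3, 2 → best response C.
Player 2 against (U, T): payoffs 2, 7, 9 → best response R.
Player 2 against (D, S): payoffs -5, 2, -9 → best response C.
Player 2 against (D, T): payoffs -7, -6, 1 → best response R.
Player 3 against (U, L): payoffs 8, 0 → best response S.
Player 3 against (U, C): payoffs 3, -2 → best response S.
Player 3 against (U, R): payoffs 2, -5 → best response S.
Player 3 against (D, L): payoffs -6, -3 → best response T.
Player 3 against (D, C): payoffs -4, 2 → best response T.
Player 3 against (D, R): payoffs -4, 2 → best response T.
No profile is a mutual best response for all players.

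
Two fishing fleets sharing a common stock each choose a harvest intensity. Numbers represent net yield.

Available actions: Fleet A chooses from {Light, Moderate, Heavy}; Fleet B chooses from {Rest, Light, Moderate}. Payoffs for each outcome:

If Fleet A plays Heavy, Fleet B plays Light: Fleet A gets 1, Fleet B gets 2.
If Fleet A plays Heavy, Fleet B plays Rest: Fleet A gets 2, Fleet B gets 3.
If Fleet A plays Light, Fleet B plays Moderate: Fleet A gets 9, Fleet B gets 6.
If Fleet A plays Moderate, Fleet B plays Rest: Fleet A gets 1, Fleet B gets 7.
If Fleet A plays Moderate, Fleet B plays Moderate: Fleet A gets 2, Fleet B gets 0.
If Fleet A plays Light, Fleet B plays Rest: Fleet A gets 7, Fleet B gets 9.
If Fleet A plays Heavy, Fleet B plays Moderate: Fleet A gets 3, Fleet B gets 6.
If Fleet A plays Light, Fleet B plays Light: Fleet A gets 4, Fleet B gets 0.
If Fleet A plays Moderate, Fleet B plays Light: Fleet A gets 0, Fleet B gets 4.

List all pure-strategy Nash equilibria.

The unique pure-strategy Nash equilibrium is (Light, Rest).

For each strategy profile, look for a profitable unilateral deviation.
(Light, Rest): Fleet A gets 7, best alternative 2; Fleet B gets 9, best alternative 6. No profitable deviation — NE.
(Light, Light): Fleet B can switch to Rest (0 → 9). Not NE.
(Light, Moderate): Fleet B can switch to Rest (6 → 9). Not NE.
(Moderate, Rest): Fleet A can switch to Light (1 → 7). Not NE.
(Moderate, Light): Fleet A can switch to Light (0 → 4). Not NE.
(Moderate, Moderate): Fleet A can switch to Light (2 → 9). Not NE.
(Heavy, Rest): Fleet A can switch to Light (2 → 7). Not NE.
(Heavy, Light): Fleet A can switch to Light (1 → 4). Not NE.
(Heavy, Moderate): Fleet A can switch to Light (3 → 9). Not NE.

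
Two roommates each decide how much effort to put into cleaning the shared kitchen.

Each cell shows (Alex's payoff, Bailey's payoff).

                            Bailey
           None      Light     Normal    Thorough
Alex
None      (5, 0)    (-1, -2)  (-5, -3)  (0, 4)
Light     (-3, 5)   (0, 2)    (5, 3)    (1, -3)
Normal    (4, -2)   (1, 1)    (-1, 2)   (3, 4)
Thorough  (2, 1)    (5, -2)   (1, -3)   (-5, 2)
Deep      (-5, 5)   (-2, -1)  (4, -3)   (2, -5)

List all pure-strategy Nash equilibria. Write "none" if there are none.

For each strategy profile, look for a profitable unilateral deviation.
(None, None): Bailey can switch to Thorough (0 → 4). Not NE.
(None, Light): Alex can switch to Light (-1 → 0). Not NE.
(None, Normal): Alex can switch to Light (-5 → 5). Not NE.
(None, Thorough): Alex can switch to Light (0 → 1). Not NE.
(Light, None): Alex can switch to None (-3 → 5). Not NE.
(Light, Light): Alex can switch to Normal (0 → 1). Not NE.
(Normal, Thorough): Alex gets 3, best alternative 2; Bailey gets 4, best alternative 2. No profitable deviation — NE.
(The remaining 13 profiles each have a profitable deviation by the same check.)

The unique pure-strategy Nash equilibrium is (Normal, Thorough).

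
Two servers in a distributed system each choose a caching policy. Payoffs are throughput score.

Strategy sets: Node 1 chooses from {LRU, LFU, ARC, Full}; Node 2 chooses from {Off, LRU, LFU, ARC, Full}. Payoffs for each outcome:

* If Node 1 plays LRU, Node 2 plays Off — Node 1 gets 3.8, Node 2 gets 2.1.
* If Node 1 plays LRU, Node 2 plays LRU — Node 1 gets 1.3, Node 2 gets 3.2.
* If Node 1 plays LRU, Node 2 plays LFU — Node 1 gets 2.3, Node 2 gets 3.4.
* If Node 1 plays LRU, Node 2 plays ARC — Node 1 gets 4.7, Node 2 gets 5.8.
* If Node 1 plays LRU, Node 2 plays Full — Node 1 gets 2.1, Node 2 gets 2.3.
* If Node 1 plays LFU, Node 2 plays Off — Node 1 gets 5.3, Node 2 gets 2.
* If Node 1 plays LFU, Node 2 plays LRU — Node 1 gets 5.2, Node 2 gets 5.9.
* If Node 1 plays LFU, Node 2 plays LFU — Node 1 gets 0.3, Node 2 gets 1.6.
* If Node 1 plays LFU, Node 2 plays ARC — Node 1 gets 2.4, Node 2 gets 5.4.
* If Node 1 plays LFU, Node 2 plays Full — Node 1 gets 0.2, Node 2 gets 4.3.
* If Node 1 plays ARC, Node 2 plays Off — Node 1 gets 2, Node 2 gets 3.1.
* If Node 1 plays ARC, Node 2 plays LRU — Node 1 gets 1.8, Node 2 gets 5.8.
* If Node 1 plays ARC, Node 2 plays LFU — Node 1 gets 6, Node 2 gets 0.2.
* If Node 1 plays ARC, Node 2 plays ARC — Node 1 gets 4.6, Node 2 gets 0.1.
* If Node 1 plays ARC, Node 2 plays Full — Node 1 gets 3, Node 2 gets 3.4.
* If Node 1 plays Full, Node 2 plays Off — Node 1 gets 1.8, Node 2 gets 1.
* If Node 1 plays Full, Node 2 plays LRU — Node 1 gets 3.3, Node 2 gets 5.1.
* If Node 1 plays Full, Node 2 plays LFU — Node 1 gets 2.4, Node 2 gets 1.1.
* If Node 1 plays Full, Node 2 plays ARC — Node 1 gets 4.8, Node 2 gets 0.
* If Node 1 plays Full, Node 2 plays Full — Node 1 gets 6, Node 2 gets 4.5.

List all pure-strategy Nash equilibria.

Mark each player's best response to every combination of opponents' strategies; a profile where every player is best-responding is a pure Nash equilibrium.
Node 1 against Off: payoffs 3.8, 5.3, 2, 1.8 → best response LFU.
Node 1 against LRU: payoffs 1.3, 5.2, 1.8, 3.3 → best response LFU.
Node 1 against LFU: payoffs 2.3, 0.3, 6, 2.4 → best response ARC.
Node 1 against ARC: payoffs 4.7, 2.4, 4.6, 4.8 → best response Full.
Node 1 against Full: payoffs 2.1, 0.2, 3, 6 → best response Full.
Node 2 against LRU: payoffs 2.1, 3.2, 3.4, 5.8, 2.3 → best response ARC.
Node 2 against LFU: payoffs 2, 5.9, 1.6, 5.4, 4.3 → best response LRU.
Node 2 against ARC: payoffs 3.1, 5.8, 0.2, 0.1, 3.4 → best response LRU.
Node 2 against Full: payoffs 1, 5.1, 1.1, 0, 4.5 → best response LRU.
Mutual best responses: (LFU, LRU).

(LFU, LRU)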